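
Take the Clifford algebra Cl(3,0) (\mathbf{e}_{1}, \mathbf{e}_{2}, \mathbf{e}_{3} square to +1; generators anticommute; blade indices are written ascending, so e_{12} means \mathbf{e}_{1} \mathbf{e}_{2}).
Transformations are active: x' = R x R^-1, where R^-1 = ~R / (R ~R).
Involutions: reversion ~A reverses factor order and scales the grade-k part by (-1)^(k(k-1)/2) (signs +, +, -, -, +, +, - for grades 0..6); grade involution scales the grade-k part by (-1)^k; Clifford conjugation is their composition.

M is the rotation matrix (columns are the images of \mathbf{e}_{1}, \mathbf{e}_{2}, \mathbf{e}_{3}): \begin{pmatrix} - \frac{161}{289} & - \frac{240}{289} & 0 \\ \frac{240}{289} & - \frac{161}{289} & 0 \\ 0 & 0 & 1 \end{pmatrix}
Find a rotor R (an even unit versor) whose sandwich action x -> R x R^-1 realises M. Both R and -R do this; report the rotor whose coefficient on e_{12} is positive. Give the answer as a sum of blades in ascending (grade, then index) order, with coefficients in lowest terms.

Method: write R = a + b12*e_{12} + b13*e_{13} + b23*e_{23} with a^2 + b12^2 + b13^2 + b23^2 = 1 (so R^-1 = ~R). Expanding the columns R e_j ~R gives tr M = 4a^2 - 1 and, from the antisymmetric part, M21 - M12 = -4a*b12, M13 - M31 = 4a*b13, M32 - M23 = -4a*b23.
Here tr M = -\frac{33}{289}, so a^2 = (1 + tr M)/4 = \frac{64}{289} and a = ±\frac{8}{17}. Taking a = \frac{8}{17}: M21 - M12 = \frac{480}{289}, M13 - M31 = 0, M32 - M23 = 0, giving b12 = -\frac{15}{17}, b13 = 0, b23 = 0, i.e. R = \frac{8}{17} - \frac{15}{17} e_{12}.
Its e_{12} coefficient is negative, so report the other preimage -R.
Answer: -\frac{8}{17} + \frac{15}{17} e_{12}. Sheet selection: the two-to-one cover makes ±R indistinguishable at the matrix level (trace -\frac{33}{289}), so uniqueness comes from the required sign on e_{12}.


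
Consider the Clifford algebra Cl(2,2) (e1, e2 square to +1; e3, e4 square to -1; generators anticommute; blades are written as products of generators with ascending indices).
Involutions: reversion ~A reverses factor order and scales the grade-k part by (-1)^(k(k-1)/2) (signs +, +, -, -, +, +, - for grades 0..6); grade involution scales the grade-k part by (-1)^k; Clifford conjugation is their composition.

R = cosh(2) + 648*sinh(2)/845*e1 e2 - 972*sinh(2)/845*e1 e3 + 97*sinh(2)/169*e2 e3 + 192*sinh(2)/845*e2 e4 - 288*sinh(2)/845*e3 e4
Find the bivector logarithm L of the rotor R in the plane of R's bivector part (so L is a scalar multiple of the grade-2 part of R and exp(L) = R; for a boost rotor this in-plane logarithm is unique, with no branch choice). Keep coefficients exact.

The scalar part of R is cosh(2), so cosh pins the rapidity up to sign — the sign comes from the bivector part; dividing that part by sinh of the rapidity yields the plane, and the in-plane L = rapidity * plane is unique because the two sign choices cancel.
Concretely: cosh(rapidity) = cosh(2) gives rapidity = ±2, and since rapidity/sinh(rapidity) is even the sign is immaterial: L = (rapidity/sinh(rapidity)) * <R>_2 = (2/sinh(2)) * <R>_2.
Answer: 1296/845*e1 e2 - 1944/845*e1 e3 + 194/169*e2 e3 + 384/845*e2 e4 - 576/845*e3 e4


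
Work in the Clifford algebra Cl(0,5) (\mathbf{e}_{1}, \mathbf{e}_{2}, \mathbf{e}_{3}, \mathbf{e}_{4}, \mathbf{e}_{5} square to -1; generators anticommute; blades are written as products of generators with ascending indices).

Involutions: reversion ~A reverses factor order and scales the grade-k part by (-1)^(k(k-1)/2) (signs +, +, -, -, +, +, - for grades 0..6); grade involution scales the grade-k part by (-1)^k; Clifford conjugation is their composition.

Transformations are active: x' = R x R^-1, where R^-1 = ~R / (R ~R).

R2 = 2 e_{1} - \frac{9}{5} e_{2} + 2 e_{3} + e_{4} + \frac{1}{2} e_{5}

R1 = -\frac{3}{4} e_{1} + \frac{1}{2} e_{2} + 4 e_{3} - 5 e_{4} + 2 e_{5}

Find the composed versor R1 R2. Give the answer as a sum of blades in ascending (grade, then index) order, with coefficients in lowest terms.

Distribute over the terms of R1 (each basis-blade product reordered to ascending indices, repeated generators contracted through their squares):
(-\frac{3}{4} e_{1}) R2 = \frac{3}{2} + \frac{27}{20} e_{1} e_{2} - \frac{3}{2} e_{1} e_{3} - \frac{3}{4} e_{1} e_{4} - \frac{3}{8} e_{1} e_{5}
(\frac{1}{2} e_{2}) R2 = \frac{9}{10} - e_{1} e_{2} + e_{2} e_{3} + \frac{1}{2} e_{2} e_{4} + \frac{1}{4} e_{2} e_{5}
(4 e_{3}) R2 = -8 - 8 e_{1} e_{3} + \frac{36}{5} e_{2} e_{3} + 4 e_{3} e_{4} + 2 e_{3} e_{5}
(-5 e_{4}) R2 = 5 + 10 e_{1} e_{4} - 9 e_{2} e_{4} + 10 e_{3} e_{4} - \frac{5}{2} e_{4} e_{5}
(2 e_{5}) R2 = -1 - 4 e_{1} e_{5} + \frac{18}{5} e_{2} e_{5} - 4 e_{3} e_{5} - 2 e_{4} e_{5}
Summing the partial products and collecting blades:
Answer: -\frac{8}{5} + \frac{7}{20} e_{1} e_{2} - \frac{19}{2} e_{1} e_{3} + \frac{37}{4} e_{1} e_{4} - \frac{35}{8} e_{1} e_{5} + \frac{41}{5} e_{2} e_{3} - \frac{17}{2} e_{2} e_{4} + \frac{77}{20} e_{2} e_{5} + 14 e_{3} e_{4} - 2 e_{3} e_{5} - \frac{9}{2} e_{4} e_{5}


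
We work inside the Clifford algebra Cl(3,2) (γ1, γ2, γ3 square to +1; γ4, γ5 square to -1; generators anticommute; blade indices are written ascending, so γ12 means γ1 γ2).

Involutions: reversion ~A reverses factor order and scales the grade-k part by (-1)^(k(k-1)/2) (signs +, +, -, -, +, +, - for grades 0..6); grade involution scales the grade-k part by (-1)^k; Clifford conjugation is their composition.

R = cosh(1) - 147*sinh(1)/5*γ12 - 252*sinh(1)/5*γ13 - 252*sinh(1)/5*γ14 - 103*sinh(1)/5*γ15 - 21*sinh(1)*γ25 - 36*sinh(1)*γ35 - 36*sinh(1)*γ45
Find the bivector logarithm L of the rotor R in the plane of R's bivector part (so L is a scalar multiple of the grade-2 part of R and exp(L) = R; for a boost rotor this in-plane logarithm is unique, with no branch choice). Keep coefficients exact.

The scalar part of R is cosh(1), which determines |rapidity| via cosh; the sign lives in the bivector part, and pairing them (bivector part over sinh of the rapidity = the plane) gives the unique in-plane L = rapidity * plane.
Concretely: cosh(rapidity) = cosh(1) gives rapidity = ±1, and since rapidity/sinh(rapidity) is even the sign is immaterial: L = (rapidity/sinh(rapidity)) * <R>_2 = (1/sinh(1)) * <R>_2.
Answer: -147/5*γ12 - 252/5*γ13 - 252/5*γ14 - 103/5*γ15 - 21*γ25 - 36*γ35 - 36*γ45


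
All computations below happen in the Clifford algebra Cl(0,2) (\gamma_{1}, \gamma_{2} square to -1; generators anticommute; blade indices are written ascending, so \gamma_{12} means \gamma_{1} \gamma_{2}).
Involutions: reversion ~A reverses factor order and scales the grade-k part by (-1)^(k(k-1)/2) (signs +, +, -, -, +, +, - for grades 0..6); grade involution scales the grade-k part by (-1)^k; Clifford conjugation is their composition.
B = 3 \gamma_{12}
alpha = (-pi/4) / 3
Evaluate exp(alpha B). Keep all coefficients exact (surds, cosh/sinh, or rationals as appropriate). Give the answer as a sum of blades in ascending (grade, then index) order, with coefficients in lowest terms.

B^2 = (3)^2*(\gamma_{12})^2 = 9*(-1) = -9 (a basis 2-blade squares to minus the product of its generators' squares).
B^2 = -9 — the negative square puts this in the circular regime; l = 3, alpha*l = - \frac{\pi}{4}, so exp(alpha B) = cos(- \frac{\pi}{4}) + (sin(- \frac{\pi}{4})/3)*B = \frac{\sqrt{2}}{2} + (- \frac{\sqrt{2}}{6})*B.
Answer: \frac{\sqrt{2}}{2} - \frac{\sqrt{2}}{2} \gamma_{12}


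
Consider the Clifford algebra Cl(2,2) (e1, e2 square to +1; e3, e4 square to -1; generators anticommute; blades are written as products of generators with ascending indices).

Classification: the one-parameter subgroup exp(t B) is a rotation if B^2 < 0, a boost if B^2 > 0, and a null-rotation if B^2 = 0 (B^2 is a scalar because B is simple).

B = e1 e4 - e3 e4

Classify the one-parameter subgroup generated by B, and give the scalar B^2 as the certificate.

B^2 term by term: the squares give (1)^2*(e1 e4)^2 + (-1)^2*(e3 e4)^2 = 1*(+1) + 1*(-1) = 0 (each basis 2-blade squares to minus the product of its generators' squares); cross terms between blades sharing an index anticommute and cancel. So B^2 = 0.
Answer: null-rotation, certificate B^2 = 0. B^2 = 0 is basis-independent, so its sign is the whole story.


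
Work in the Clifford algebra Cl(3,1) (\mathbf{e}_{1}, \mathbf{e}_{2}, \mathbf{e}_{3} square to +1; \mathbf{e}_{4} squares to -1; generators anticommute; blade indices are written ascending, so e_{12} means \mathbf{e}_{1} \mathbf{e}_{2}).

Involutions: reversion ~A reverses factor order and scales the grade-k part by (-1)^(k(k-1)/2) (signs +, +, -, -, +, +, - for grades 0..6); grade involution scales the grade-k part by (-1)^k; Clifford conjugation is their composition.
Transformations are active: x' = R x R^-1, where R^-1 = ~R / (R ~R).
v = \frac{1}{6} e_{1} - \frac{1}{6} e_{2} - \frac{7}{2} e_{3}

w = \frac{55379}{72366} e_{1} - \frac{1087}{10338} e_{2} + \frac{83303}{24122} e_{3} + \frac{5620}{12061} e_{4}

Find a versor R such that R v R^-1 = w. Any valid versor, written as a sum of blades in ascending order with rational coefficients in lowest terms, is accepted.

A norm check does it: q(v) = q(w) = \frac{443}{36}, hence R = v + w = \frac{11240}{12061} e_{1} - \frac{1405}{5169} e_{2} - \frac{562}{12061} e_{3} + \frac{5620}{12061} e_{4} realises the map — parallel part kept, (v - w)/2 negated, v carried to w.
Answer: \frac{11240}{12061} e_{1} - \frac{1405}{5169} e_{2} - \frac{562}{12061} e_{3} + \frac{5620}{12061} e_{4}


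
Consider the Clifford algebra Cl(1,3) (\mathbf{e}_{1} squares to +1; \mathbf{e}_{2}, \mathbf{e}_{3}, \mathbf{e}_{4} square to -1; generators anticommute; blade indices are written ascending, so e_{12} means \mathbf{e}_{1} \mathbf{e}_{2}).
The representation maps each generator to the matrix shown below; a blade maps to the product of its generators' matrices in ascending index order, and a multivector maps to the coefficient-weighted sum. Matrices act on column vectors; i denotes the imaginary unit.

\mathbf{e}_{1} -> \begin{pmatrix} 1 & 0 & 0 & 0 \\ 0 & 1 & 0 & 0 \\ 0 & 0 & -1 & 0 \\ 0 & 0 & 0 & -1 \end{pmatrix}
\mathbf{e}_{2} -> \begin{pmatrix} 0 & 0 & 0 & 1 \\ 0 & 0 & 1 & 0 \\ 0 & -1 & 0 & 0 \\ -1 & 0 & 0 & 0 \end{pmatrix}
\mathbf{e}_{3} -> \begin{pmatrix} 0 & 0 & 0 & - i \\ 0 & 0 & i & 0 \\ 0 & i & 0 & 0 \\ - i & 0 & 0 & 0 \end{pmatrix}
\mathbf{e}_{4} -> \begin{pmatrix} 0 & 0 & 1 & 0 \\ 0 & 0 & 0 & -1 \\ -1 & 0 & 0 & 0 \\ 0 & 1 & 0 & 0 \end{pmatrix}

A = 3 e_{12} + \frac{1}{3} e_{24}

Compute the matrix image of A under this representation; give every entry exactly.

Bivector images (products of the table entries): rho(e_{12}) = rho(\mathbf{e}_{1})rho(\mathbf{e}_{2}) = \begin{pmatrix} 0 & 0 & 0 & 1 \\ 0 & 0 & 1 & 0 \\ 0 & 1 & 0 & 0 \\ 1 & 0 & 0 & 0 \end{pmatrix}; rho(e_{24}) = rho(\mathbf{e}_{2})rho(\mathbf{e}_{4}) = \begin{pmatrix} 0 & 1 & 0 & 0 \\ -1 & 0 & 0 & 0 \\ 0 & 0 & 0 & 1 \\ 0 & 0 & -1 & 0 \end{pmatrix}.
M = (3)*rho(e_{12}) + (\frac{1}{3})*rho(e_{24}), summed entrywise:
Answer: \begin{pmatrix} 0 & \frac{1}{3} & 0 & 3 \\ - \frac{1}{3} & 0 & 3 & 0 \\ 0 & 3 & 0 & \frac{1}{3} \\ 3 & 0 & - \frac{1}{3} & 0 \end{pmatrix}


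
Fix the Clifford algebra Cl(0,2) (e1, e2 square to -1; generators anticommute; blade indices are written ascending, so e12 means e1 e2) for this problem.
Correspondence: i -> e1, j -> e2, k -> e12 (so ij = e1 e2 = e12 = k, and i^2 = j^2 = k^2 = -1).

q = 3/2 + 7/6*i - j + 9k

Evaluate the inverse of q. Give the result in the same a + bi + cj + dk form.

In blades: q = 3/2 + 7/6*e1 - e2 + 9*e12.
With qbar = 3/2 - 7/6*e1 + e2 - 9*e12 (scalar fixed, mapped units negated), q qbar = 1541/18 (the sum of squared coefficients), so q^-1 = qbar / (1541/18) = 27/1541 - 21/1541*e1 + 18/1541*e2 - 162/1541*e12; translating back:
Answer: 27/1541 - 21/1541*i + 18/1541*j - 162/1541*k


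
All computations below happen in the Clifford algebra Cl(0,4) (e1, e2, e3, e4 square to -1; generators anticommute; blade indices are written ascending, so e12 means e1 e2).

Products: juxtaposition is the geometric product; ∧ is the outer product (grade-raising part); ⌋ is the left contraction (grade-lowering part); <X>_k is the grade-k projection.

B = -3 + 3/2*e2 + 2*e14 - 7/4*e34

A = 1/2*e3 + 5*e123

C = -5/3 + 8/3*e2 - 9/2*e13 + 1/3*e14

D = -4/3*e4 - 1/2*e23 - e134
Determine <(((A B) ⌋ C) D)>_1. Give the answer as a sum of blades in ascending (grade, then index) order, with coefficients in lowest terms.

step 1: -3/2*e3 + 7/8*e4 + 15/2*e13 - 3/4*e23 - 15*e123 + 35/4*e124 - e134 - 10*e234
step 2: 135/4 + 169/24*e1
step 3: -45*e4 - 169/18*e14 - 135/8*e23 + 169/24*e34 - 169/48*e123 - 135/4*e134
step 4: -45*e4
Answer: -45*e4


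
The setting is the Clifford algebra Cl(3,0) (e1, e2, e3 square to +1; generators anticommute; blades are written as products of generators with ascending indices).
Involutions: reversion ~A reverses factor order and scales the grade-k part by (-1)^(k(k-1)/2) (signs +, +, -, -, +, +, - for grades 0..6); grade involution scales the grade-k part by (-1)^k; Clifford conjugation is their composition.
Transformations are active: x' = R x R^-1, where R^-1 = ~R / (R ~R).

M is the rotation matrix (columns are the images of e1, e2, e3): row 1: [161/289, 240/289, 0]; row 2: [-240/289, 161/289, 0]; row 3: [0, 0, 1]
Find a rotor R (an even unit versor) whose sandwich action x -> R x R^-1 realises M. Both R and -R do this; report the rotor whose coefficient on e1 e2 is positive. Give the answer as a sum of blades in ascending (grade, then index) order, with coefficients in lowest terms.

Method: write R = a + b12*e1 e2 + b13*e1 e3 + b23*e2 e3 with a^2 + b12^2 + b13^2 + b23^2 = 1 (so R^-1 = ~R). Expanding the columns R e_j ~R gives tr M = 4a^2 - 1 and, from the antisymmetric part, M21 - M12 = -4a*b12, M13 - M31 = 4a*b13, M32 - M23 = -4a*b23.
Here tr M = 611/289, so a^2 = (1 + tr M)/4 = 225/289 and a = ±15/17. Taking a = 15/17: M21 - M12 = -480/289, M13 - M31 = 0, M32 - M23 = 0, giving b12 = 8/17, b13 = 0, b23 = 0, i.e. R = 15/17 + 8/17*e1 e2.
Its e1 e2 coefficient is already positive.
Answer: 15/17 + 8/17*e1 e2. Why the constraint matters: R and -R act identically through the sandwich — M has trace 611/289 either way — so only the sign condition on e1 e2 picks one of the two preimages.


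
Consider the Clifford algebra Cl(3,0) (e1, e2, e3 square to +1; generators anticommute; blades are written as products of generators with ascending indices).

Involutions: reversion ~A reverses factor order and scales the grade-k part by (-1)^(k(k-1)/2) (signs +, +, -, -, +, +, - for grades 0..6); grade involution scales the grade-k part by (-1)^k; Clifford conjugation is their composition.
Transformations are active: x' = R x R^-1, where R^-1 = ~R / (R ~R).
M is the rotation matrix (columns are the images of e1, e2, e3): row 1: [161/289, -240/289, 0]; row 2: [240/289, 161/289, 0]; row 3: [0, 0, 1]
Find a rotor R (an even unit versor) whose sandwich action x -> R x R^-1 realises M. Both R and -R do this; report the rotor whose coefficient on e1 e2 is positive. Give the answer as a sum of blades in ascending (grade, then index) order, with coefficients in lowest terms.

Method: write R = a + b12*e1 e2 + b13*e1 e3 + b23*e2 e3 with a^2 + b12^2 + b13^2 + b23^2 = 1 (so R^-1 = ~R). Expanding the columns R e_j ~R gives tr M = 4a^2 - 1 and, from the antisymmetric part, M21 - M12 = -4a*b12, M13 - M31 = 4a*b13, M32 - M23 = -4a*b23.
Here tr M = 611/289, so a^2 = (1 + tr M)/4 = 225/289 and a = ±15/17. Taking a = 15/17: M21 - M12 = 480/289, M13 - M31 = 0, M32 - M23 = 0, giving b12 = -8/17, b13 = 0, b23 = 0, i.e. R = 15/17 - 8/17*e1 e2.
Its e1 e2 coefficient is negative, so report the other preimage -R.
Answer: -15/17 + 8/17*e1 e2. Sheet selection: the two-to-one cover makes ±R indistinguishable at the matrix level (trace 611/289), so uniqueness comes from the required sign on e1 e2.


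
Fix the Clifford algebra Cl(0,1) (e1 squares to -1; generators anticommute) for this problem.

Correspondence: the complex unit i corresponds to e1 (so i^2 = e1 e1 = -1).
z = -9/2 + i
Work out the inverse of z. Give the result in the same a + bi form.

In blades: z = -9/2 + e1.
With qbar = -9/2 - e1 (scalar fixed, mapped units negated), z qbar = 85/4 (the sum of squared coefficients), so z^-1 = qbar / (85/4) = -18/85 - 4/85*e1; translating back:
Answer: -18/85 - 4/85*i


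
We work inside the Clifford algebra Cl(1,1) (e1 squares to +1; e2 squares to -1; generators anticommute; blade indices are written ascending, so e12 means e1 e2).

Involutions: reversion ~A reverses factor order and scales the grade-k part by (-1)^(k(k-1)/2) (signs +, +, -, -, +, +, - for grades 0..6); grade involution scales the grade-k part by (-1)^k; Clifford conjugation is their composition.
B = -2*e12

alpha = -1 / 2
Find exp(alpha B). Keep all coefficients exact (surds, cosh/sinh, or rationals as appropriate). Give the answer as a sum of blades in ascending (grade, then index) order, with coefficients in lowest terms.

B^2 = (-2)^2*(e12)^2 = 4*(+1) = 4 (a basis 2-blade squares to minus the product of its generators' squares).
B^2 = 4 — the series telescopes hyperbolically here: l = 2, alpha*l = -1, so exp(alpha B) = cosh(-1) + (sinh(-1)/2)*B = cosh(1) + (-sinh(1)/2)*B.
Answer: cosh(1) + sinh(1)*e12


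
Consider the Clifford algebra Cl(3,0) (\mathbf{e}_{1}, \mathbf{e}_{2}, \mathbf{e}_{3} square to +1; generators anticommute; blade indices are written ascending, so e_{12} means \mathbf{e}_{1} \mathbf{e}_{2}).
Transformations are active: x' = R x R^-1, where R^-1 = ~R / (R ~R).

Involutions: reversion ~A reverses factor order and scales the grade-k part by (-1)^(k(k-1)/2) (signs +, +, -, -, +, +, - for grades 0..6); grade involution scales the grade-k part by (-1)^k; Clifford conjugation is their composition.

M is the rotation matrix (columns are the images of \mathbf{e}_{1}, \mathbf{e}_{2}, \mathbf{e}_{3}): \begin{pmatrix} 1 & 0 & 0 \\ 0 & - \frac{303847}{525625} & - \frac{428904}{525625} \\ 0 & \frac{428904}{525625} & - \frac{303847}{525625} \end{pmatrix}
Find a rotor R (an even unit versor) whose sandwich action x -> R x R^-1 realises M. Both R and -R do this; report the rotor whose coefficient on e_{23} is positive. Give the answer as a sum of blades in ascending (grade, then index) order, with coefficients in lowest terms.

Method: write R = a + b12*e_{12} + b13*e_{13} + b23*e_{23} with a^2 + b12^2 + b13^2 + b23^2 = 1 (so R^-1 = ~R). Expanding the columns R e_j ~R gives tr M = 4a^2 - 1 and, from the antisymmetric part, M21 - M12 = -4a*b12, M13 - M31 = 4a*b13, M32 - M23 = -4a*b23.
Here tr M = -\frac{82069}{525625}, so a^2 = (1 + tr M)/4 = \frac{110889}{525625} and a = ±\frac{333}{725}. Taking a = \frac{333}{725}: M21 - M12 = 0, M13 - M31 = 0, M32 - M23 = \frac{857808}{525625}, giving b12 = 0, b13 = 0, b23 = -\frac{644}{725}, i.e. R = \frac{333}{725} - \frac{644}{725} e_{23}.
Its e_{23} coefficient is negative, so report the other preimage -R.
Answer: -\frac{333}{725} + \frac{644}{725} e_{23}. Note: both R and -R realise this M (trace -\frac{82069}{525625}); the covering map identifies them, and the e_{23}-coefficient sign is the tie-breaker.


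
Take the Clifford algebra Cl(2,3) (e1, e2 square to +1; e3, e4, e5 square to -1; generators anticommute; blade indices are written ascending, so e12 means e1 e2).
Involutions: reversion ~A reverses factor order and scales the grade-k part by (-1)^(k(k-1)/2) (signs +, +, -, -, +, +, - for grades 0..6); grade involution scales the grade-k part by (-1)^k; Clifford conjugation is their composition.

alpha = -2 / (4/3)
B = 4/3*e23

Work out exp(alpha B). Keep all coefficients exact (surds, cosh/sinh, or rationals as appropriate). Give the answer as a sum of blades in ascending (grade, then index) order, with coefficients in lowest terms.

B^2 = (4/3)^2*(e23)^2 = 16/9*(+1) = 16/9 (a basis 2-blade squares to minus the product of its generators' squares).
B^2 = 16/9 — B^2 > 0, so the exponential closes hyperbolically: l = 4/3, alpha*l = -2, so exp(alpha B) = cosh(-2) + (sinh(-2)/(4/3))*B = cosh(2) + (-3*sinh(2)/4)*B.
Answer: cosh(2) - sinh(2)*e23


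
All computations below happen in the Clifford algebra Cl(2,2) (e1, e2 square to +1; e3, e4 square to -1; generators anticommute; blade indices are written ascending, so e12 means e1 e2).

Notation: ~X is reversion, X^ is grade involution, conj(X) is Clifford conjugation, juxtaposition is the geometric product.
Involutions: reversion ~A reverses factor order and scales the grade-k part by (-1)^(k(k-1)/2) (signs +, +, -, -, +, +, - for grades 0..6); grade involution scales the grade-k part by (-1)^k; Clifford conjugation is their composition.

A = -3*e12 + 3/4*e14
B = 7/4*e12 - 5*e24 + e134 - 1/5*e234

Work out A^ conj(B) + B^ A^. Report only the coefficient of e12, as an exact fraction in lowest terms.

first term: -21/4 - 3/4*e3 + 15/4*e12 - 15*e14 - 21/16*e24 + 3/20*e123 + 3/5*e134 + 3*e234
second term: 21/4 + 3/4*e3 + 15/4*e12 - 15*e14 - 21/16*e24 + 3/20*e123 + 3/5*e134 + 3*e234
Answer: 15/2


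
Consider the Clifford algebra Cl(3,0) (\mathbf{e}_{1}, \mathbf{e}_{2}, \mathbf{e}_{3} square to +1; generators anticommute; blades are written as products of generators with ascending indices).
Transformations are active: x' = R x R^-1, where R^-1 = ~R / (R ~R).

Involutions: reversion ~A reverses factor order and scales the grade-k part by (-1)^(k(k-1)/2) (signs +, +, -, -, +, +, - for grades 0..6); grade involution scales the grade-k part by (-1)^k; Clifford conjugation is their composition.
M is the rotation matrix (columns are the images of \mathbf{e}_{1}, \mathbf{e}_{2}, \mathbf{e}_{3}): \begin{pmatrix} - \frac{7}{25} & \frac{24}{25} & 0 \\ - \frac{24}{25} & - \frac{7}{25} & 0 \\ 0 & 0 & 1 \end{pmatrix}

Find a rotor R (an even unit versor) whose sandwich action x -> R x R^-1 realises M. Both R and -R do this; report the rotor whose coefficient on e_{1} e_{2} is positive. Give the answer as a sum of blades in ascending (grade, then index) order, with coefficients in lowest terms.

Method: write R = a + b12*e_{1} e_{2} + b13*e_{1} e_{3} + b23*e_{2} e_{3} with a^2 + b12^2 + b13^2 + b23^2 = 1 (so R^-1 = ~R). Expanding the columns R e_j ~R gives tr M = 4a^2 - 1 and, from the antisymmetric part, M21 - M12 = -4a*b12, M13 - M31 = 4a*b13, M32 - M23 = -4a*b23.
Here tr M = \frac{11}{25}, so a^2 = (1 + tr M)/4 = \frac{9}{25} and a = ±\frac{3}{5}. Taking a = \frac{3}{5}: M21 - M12 = -\frac{48}{25}, M13 - M31 = 0, M32 - M23 = 0, giving b12 = \frac{4}{5}, b13 = 0, b23 = 0, i.e. R = \frac{3}{5} + \frac{4}{5} e_{1} e_{2}.
Its e_{1} e_{2} coefficient is already positive.
Answer: \frac{3}{5} + \frac{4}{5} e_{1} e_{2}. Recall the cover is two-to-one: with M of trace \frac{11}{25}, both preimages act alike, and the stated e_{1} e_{2} sign chooses the sheet.


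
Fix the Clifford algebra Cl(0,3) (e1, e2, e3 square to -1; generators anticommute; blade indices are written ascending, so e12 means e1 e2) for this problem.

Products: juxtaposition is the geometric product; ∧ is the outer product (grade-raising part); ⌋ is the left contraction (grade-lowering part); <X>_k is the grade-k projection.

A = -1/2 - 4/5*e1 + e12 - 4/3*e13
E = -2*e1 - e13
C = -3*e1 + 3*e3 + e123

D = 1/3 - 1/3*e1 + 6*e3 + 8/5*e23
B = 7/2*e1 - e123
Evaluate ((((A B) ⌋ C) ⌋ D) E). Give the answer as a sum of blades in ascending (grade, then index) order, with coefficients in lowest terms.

step 1: 14/5 - 7/4*e1 + 29/6*e2 - 11/3*e3 - 4/5*e23 + 1/2*e123
step 2: 25/4 - 38/5*e1 + 42/5*e3 + 11/3*e12 + 29/6*e13 + 7/4*e23 + 14/5*e123
step 3: -1073/20 - 25/12*e1 + 336/25*e2 + 75/2*e3 + 10*e23
step 4: -25/6 + 349/5*e1 - 25/12*e3 + 922/25*e12 + 2573/20*e13 - 164/25*e123
Answer: -25/6 + 349/5*e1 - 25/12*e3 + 922/25*e12 + 2573/20*e13 - 164/25*e123


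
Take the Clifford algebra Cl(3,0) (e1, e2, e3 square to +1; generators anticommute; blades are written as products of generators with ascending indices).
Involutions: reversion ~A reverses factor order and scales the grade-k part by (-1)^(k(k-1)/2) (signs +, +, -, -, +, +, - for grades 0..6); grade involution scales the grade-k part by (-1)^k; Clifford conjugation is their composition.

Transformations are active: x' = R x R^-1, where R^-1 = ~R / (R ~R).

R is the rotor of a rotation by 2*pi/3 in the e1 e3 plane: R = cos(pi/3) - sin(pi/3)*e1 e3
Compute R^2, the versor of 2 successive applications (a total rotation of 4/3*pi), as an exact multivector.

Rotor phase runs at HALF the rotation angle; powers of one rotor simply add phase, so after 2 steps in e1 e3 the phase is 2*pi/3 = 2*pi/3 and R^2 = cos(2*pi/3) - sin(2*pi/3)*e1 e3.
cos(2*pi/3) = -1/2 and sin(2*pi/3) = sqrt(3)/2, so R^2 = -1/2 - sqrt(3)/2*e1 e3. The net rotation is 4/3*pi; the rotor keeps the half-angle phase exactly.
Answer: -1/2 - sqrt(3)/2*e1 e3


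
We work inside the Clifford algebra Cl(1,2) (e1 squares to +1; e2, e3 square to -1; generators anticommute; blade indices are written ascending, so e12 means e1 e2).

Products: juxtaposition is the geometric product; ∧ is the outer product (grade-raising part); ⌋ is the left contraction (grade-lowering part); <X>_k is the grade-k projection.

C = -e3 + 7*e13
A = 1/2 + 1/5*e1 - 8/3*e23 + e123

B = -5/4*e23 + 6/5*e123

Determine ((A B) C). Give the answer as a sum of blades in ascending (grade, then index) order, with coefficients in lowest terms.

step 1: -68/15 + 89/20*e1 - 77/200*e23 + 7/20*e123
step 2: -567/200*e2 + 2141/60*e3 + 609/200*e12 - 2171/60*e13
Answer: -567/200*e2 + 2141/60*e3 + 609/200*e12 - 2171/60*e13


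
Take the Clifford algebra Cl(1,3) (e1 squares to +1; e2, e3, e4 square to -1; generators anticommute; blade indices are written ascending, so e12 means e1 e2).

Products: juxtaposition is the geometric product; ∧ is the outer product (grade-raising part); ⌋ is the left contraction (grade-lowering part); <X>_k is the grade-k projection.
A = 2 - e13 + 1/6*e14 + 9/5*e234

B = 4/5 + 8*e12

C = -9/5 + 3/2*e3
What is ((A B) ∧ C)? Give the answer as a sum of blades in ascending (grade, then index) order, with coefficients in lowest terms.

step 1: 8/5 + 16*e12 - 4/5*e13 + 2/15*e14 - 8*e23 + 4/3*e24 + 72/5*e134 + 36/25*e234
step 2: -72/25 + 12/5*e3 - 144/5*e12 + 36/25*e13 - 6/25*e14 + 72/5*e23 - 12/5*e24 + 24*e123 - 653/25*e134 - 574/125*e234
Answer: -72/25 + 12/5*e3 - 144/5*e12 + 36/25*e13 - 6/25*e14 + 72/5*e23 - 12/5*e24 + 24*e123 - 653/25*e134 - 574/125*e234


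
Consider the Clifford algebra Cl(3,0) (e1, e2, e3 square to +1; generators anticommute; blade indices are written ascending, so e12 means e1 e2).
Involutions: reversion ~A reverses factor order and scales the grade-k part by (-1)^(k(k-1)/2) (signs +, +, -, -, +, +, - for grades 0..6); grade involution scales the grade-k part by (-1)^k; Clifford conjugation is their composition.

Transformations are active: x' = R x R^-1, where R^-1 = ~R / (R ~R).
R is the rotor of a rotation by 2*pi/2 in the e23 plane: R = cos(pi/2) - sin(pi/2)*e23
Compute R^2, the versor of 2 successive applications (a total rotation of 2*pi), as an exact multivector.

Rotor phase runs at HALF the rotation angle; powers of one rotor simply add phase, so after 2 steps in e23 the phase is 2*pi/2 = pi and R^2 = cos(pi) - sin(pi)*e23.
cos(pi) = -1 and sin(pi) = 0, so R^2 = -1. The total rotation 2*pi is 1 full turn, so every vector returns to itself, yet the rotor is -1, on the OTHER sheet of the double cover (an odd number of 2*pi turns).
Answer: -1


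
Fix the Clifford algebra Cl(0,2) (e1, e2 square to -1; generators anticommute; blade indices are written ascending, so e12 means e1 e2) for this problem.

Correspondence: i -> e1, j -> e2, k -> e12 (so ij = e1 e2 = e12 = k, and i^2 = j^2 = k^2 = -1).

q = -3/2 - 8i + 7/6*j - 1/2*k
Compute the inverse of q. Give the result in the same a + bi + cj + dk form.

In blades: q = -3/2 - 8*e1 + 7/6*e2 - 1/2*e12.
With qbar = -3/2 + 8*e1 - 7/6*e2 + 1/2*e12 (scalar fixed, mapped units negated), q qbar = 2443/36 (the sum of squared coefficients), so q^-1 = qbar / (2443/36) = -54/2443 + 288/2443*e1 - 6/349*e2 + 18/2443*e12; translating back:
Answer: -54/2443 + 288/2443*i - 6/349*j + 18/2443*k


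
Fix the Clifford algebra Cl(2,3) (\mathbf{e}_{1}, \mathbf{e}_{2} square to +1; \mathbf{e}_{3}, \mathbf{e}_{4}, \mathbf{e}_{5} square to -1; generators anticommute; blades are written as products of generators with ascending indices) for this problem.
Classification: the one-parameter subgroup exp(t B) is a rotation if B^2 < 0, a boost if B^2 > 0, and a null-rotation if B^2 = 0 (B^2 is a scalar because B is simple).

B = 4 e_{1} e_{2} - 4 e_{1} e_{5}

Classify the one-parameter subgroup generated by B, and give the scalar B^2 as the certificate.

B^2 term by term: the squares give (4)^2*(e_{1} e_{2})^2 + (-4)^2*(e_{1} e_{5})^2 = 16*(-1) + 16*(+1) = 0 (each basis 2-blade squares to minus the product of its generators' squares); cross terms between blades sharing an index anticommute and cancel. So B^2 = 0.
Answer: null-rotation, certificate B^2 = 0. The scalar 0 is the complete invariant here: its sign names the subgroup type.


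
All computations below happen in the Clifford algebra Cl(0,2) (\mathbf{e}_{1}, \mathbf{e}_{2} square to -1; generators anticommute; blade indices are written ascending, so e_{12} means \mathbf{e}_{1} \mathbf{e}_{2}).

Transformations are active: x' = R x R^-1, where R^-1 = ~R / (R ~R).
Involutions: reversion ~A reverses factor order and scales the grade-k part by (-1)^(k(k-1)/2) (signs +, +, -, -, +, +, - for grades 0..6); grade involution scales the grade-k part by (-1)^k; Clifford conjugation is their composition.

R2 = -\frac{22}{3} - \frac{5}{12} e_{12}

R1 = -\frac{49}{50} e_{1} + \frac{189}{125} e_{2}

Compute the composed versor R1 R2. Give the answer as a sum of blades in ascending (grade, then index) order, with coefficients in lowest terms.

Distribute over the terms of R1 (each basis-blade product reordered to ascending indices, repeated generators contracted through their squares):
(-\frac{49}{50} e_{1}) R2 = \frac{539}{75} e_{1} - \frac{49}{120} e_{2}
(\frac{189}{125} e_{2}) R2 = -\frac{63}{100} e_{1} - \frac{1386}{125} e_{2}
Summing the partial products and collecting blades:
Answer: \frac{1967}{300} e_{1} - \frac{34489}{3000} e_{2}


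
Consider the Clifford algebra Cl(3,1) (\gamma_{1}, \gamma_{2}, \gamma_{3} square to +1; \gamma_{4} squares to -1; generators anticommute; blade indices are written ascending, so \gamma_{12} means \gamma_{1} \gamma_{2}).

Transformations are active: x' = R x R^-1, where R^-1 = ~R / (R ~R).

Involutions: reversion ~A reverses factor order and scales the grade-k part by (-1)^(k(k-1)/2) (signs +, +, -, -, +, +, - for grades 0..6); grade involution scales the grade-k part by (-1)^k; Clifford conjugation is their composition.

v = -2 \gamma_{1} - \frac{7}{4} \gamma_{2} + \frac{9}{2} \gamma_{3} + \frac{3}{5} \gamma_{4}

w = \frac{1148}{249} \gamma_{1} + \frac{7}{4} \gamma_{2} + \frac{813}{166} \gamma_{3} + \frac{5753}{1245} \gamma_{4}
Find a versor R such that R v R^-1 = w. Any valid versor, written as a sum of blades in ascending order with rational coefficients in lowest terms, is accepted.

Equal squares first: v^2 = w^2 = \frac{10781}{400}. Then v + w = \frac{650}{249} \gamma_{1} + \frac{780}{83} \gamma_{3} + \frac{1300}{249} \gamma_{4} is a versor taking v to w, provided it is invertible.
Answer: \frac{650}{249} \gamma_{1} + \frac{780}{83} \gamma_{3} + \frac{1300}{249} \gamma_{4}


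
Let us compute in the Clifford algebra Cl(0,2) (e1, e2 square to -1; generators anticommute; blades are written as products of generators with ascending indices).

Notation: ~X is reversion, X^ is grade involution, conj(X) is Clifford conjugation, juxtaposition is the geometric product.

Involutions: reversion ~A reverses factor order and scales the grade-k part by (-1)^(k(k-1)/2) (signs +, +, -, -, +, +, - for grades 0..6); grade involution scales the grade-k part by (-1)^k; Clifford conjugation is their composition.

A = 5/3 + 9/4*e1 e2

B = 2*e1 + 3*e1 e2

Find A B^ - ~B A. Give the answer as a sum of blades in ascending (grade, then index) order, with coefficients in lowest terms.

first term: -27/4 - 10/3*e1 - 9/2*e2 + 5*e1 e2
second term: 27/4 + 10/3*e1 - 9/2*e2 - 5*e1 e2
Answer: -27/2 - 20/3*e1 + 10*e1 e2


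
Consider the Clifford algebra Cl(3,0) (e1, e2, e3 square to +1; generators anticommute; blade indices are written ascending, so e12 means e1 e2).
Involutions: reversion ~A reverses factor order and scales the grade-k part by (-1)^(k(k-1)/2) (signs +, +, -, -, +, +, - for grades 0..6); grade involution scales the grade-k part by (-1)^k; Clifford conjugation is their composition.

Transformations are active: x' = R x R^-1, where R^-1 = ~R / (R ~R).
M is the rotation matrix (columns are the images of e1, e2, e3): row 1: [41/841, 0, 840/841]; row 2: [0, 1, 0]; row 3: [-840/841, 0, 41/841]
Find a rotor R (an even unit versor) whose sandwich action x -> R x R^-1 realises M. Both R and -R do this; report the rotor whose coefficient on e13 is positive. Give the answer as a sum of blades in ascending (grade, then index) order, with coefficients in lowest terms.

Method: write R = a + b12*e12 + b13*e13 + b23*e23 with a^2 + b12^2 + b13^2 + b23^2 = 1 (so R^-1 = ~R). Expanding the columns R e_j ~R gives tr M = 4a^2 - 1 and, from the antisymmetric part, M21 - M12 = -4a*b12, M13 - M31 = 4a*b13, M32 - M23 = -4a*b23.
Here tr M = 923/841, so a^2 = (1 + tr M)/4 = 441/841 and a = ±21/29. Taking a = 21/29: M21 - M12 = 0, M13 - M31 = 1680/841, M32 - M23 = 0, giving b12 = 0, b13 = 20/29, b23 = 0, i.e. R = 21/29 + 20/29*e13.
Its e13 coefficient is already positive.
Answer: 21/29 + 20/29*e13. Recall the cover is two-to-one: with M of trace 923/841, both preimages act alike, and the stated e13 sign chooses the sheet.


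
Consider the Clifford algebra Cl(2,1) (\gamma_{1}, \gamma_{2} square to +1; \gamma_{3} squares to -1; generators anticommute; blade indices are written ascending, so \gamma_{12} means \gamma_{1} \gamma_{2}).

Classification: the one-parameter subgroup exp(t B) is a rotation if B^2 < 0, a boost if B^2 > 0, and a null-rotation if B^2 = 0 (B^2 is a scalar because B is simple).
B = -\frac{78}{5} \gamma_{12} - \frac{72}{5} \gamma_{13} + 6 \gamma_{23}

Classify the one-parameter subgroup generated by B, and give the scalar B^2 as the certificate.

B^2 term by term: the squares give (-\frac{78}{5})^2*(\gamma_{12})^2 + (-\frac{72}{5})^2*(\gamma_{13})^2 + (6)^2*(\gamma_{23})^2 = \frac{6084}{25}*(-1) + \frac{5184}{25}*(+1) + 36*(+1) = 0 (each basis 2-blade squares to minus the product of its generators' squares); cross terms between blades sharing an index anticommute and cancel. So B^2 = 0.
Answer: null-rotation, certificate B^2 = 0. Why this suffices: the scalar 0 survives any versor conjugation, so its sign alone determines the class however B is presented.


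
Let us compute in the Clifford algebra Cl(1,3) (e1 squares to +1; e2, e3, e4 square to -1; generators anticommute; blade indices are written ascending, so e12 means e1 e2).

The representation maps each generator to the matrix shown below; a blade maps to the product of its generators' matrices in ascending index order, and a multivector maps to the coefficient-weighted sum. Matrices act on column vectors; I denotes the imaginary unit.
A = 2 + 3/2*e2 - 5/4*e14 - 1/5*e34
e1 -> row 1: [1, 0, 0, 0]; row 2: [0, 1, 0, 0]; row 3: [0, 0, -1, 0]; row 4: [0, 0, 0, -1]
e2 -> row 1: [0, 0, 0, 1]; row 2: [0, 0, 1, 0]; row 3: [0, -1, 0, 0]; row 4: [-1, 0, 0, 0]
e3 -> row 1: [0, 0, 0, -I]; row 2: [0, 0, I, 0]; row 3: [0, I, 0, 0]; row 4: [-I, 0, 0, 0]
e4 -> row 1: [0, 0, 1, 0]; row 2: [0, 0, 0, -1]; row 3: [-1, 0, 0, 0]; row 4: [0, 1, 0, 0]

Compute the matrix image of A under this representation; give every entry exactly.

Bivector images (products of the table entries): rho(e14) = rho(e1)rho(e4) = row 1: [0, 0, 1, 0]; row 2: [0, 0, 0, -1]; row 3: [1, 0, 0, 0]; row 4: [0, -1, 0, 0]; rho(e34) = rho(e3)rho(e4) = row 1: [0, -I, 0, 0]; row 2: [-I, 0, 0, 0]; row 3: [0, 0, 0, -I]; row 4: [0, 0, -I, 0].
M = (2)*1 + (3/2)*rho(e2) + (-5/4)*rho(e14) + (-1/5)*rho(e34), summed entrywise (1 is the identity matrix):
Answer: row 1: [2, I/5, -5/4, 3/2]; row 2: [I/5, 2, 3/2, 5/4]; row 3: [-5/4, -3/2, 2, I/5]; row 4: [-3/2, 5/4, I/5, 2]


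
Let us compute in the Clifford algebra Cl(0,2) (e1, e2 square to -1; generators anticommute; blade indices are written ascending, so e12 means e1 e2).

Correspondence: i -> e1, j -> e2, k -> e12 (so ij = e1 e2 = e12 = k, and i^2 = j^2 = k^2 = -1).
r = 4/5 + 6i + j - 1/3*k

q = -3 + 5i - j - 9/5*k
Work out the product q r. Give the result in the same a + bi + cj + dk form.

In blades: q = -3 + 5*e1 - e2 - 9/5*e12, r = 4/5 + 6*e1 + e2 - 1/3*e12.
Distribute q over r term by term (generator squares from the signature, products reordered to ascending indices): (-3)*r = -12/5 - 18*e1 - 3*e2 + e12; (5*e1)*r = -30 + 4*e1 + 5/3*e2 + 5*e12; (-e2)*r = 1 + 1/3*e1 - 4/5*e2 + 6*e12; (-9/5*e12)*r = -3/5 + 9/5*e1 - 54/5*e2 - 36/25*e12.
Sum: -32 - 178/15*e1 - 194/15*e2 + 264/25*e12; translating back through the correspondence:
Answer: -32 - 178/15*i - 194/15*j + 264/25*k


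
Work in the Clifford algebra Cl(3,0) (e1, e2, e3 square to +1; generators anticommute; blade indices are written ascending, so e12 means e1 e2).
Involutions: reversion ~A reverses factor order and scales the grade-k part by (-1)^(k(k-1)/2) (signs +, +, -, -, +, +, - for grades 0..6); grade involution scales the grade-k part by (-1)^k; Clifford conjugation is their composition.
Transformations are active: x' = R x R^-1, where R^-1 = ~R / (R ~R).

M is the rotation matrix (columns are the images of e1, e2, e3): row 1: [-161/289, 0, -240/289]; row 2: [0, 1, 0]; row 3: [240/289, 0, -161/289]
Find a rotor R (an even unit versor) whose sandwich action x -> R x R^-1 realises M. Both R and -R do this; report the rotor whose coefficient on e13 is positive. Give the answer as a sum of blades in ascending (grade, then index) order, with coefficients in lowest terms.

Method: write R = a + b12*e12 + b13*e13 + b23*e23 with a^2 + b12^2 + b13^2 + b23^2 = 1 (so R^-1 = ~R). Expanding the columns R e_j ~R gives tr M = 4a^2 - 1 and, from the antisymmetric part, M21 - M12 = -4a*b12, M13 - M31 = 4a*b13, M32 - M23 = -4a*b23.
Here tr M = -33/289, so a^2 = (1 + tr M)/4 = 64/289 and a = ±8/17. Taking a = 8/17: M21 - M12 = 0, M13 - M31 = -480/289, M32 - M23 = 0, giving b12 = 0, b13 = -15/17, b23 = 0, i.e. R = 8/17 - 15/17*e13.
Its e13 coefficient is negative, so report the other preimage -R.
Answer: -8/17 + 15/17*e13. Key observation: the double cover Spin(3) -> SO(3) sends R and -R to the same matrix (trace -33/289 here), so the stated sign of the e13 coefficient is what selects one sheet.


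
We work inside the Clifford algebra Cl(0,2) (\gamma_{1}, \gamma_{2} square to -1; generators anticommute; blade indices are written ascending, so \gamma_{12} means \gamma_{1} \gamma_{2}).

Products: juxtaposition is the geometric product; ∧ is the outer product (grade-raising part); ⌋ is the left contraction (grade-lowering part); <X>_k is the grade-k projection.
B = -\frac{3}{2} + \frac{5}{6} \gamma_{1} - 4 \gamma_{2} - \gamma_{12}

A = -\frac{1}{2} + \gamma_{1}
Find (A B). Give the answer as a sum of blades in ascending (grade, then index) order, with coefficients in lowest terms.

step 1: -\frac{1}{12} - \frac{23}{12} \gamma_{1} + 3 \gamma_{2} - \frac{7}{2} \gamma_{12}
Answer: -\frac{1}{12} - \frac{23}{12} \gamma_{1} + 3 \gamma_{2} - \frac{7}{2} \gamma_{12}


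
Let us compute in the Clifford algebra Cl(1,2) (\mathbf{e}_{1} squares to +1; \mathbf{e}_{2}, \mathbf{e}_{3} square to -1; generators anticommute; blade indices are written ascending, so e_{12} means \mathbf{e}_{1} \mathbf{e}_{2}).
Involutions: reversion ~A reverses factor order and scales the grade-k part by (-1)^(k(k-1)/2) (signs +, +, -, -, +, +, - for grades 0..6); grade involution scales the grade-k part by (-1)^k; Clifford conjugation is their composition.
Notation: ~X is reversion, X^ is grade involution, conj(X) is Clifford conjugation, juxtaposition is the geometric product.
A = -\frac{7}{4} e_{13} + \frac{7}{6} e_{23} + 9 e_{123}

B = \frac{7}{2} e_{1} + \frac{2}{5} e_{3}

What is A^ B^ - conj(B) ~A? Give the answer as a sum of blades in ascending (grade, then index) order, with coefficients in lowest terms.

first term: -\frac{7}{10} e_{1} + \frac{7}{15} e_{2} - \frac{49}{8} e_{3} - \frac{18}{5} e_{12} + \frac{63}{2} e_{23} - \frac{49}{12} e_{123}
second term: -\frac{7}{10} e_{1} + \frac{7}{15} e_{2} - \frac{49}{8} e_{3} - \frac{18}{5} e_{12} + \frac{63}{2} e_{23} + \frac{49}{12} e_{123}
Answer: -\frac{49}{6} e_{123}
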